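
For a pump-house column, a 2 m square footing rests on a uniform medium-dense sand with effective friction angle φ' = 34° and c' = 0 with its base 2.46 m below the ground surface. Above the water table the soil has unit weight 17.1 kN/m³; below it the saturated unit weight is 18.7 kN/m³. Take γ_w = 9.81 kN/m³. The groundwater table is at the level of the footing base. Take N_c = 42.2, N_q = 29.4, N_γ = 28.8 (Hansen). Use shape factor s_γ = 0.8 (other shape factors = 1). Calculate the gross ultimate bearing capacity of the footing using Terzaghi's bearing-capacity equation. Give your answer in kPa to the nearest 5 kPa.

q_ult ≈ 1440 kPa

Effective surcharge at the founding depth q = γ·D_f = 17.1 × 2.46 = 42.066 kPa.
The water table coincides with the base, so in the self-weight term γ → γ' = 8.89 kN/m³.
q_ult = q·N_q + 0.5·γ·B·N_γ·s_γ
     = 42.066 × 29.4 + 0.5 × 8.89 × 2 × 28.8 × 0.8
     = 1236.7 + 204.83 = 1441.6 kPa.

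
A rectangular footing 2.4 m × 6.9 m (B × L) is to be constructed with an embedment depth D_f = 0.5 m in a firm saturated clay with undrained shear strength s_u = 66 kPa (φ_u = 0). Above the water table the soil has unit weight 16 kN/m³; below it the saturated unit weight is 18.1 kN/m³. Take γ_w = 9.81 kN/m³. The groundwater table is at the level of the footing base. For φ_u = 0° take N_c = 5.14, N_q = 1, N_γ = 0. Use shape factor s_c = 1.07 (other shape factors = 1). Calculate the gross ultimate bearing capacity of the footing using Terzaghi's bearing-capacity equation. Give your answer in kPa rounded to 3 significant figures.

Effective surcharge at the founding depth q = γ·D_f = 16 × 0.5 = 8 kPa.
q_ult = c·N_c·s_c + q·N_q
     = 66 × 5.14 × 1.07 + 8 × 1
     = 362.99 + 8 = 370.99 kPa.

q_ult ≈ 371 kPa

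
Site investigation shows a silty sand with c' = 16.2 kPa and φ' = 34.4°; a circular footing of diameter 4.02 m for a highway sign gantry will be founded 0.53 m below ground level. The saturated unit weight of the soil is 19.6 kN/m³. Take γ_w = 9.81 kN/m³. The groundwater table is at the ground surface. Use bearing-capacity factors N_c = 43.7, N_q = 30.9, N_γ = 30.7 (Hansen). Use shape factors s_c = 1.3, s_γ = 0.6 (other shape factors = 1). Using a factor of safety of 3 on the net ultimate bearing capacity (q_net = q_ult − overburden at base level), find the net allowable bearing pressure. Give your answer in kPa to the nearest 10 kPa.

With the water table at the surface the whole profile is submerged: γ' = 19.6 − 9.81 = 9.79 kN/m³, so q = γ'·D_f = 5.1887 kPa; the same γ' applies in the ½γBN_γ term.
q_ult = c·N_c·s_c + q·N_q + 0.5·γ·B·N_γ·s_γ
     = 16.2 × 43.7 × 1.3 + 5.1887 × 30.9 + 0.5 × 9.79 × 4.02 × 30.7 × 0.6
     = 920.32 + 160.33 + 362.47 = 1443.1 kPa.
q_net = 1443.1 − 5.1887 = 1437.9 kPa.
q_all(net) = 1437.9 / 3 = 479.31 kPa.

q_all(net) ≈ 480 kPa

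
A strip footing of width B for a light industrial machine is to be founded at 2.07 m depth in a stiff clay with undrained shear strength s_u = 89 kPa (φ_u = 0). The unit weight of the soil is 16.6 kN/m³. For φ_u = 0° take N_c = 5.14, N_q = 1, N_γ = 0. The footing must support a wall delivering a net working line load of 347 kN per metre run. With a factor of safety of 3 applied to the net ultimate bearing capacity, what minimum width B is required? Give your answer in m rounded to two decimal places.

B = 2.28 m

Overburden at base level: q = 16.6 × 2.07 = 34.362 kPa.
Cohesion term c·N_c = 89 × 5.14 = 457.46 kPa; surcharge term q·N_q = 34.362 × 1 = 34.362 kPa.
q_ult = 457.46 + 34.362 = 491.82 kPa.
For φ = 0 the ½γBN_γ term vanishes, so q_ult is independent of B. q_net = 491.82 − 34.362 = 457.46 kPa; q_all(net) = 457.46/3 = 152.49 kPa.
Required width B = w / q_all(net) = 347 / 152.49 = 2.276 m.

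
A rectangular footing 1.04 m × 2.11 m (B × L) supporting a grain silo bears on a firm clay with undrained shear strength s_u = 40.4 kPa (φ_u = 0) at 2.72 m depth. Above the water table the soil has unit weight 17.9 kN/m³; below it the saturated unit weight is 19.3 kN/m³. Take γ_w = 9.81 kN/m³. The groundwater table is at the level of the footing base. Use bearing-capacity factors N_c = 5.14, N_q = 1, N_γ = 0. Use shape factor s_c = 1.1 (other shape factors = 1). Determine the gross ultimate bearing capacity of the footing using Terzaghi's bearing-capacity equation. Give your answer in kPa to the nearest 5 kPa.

q = γ·D_f = 17.9 × 2.72 = 48.688 kPa.
c·N_c·s_c = 40.4 × 5.14 × 1.1 = 228.42 kPa
q·N_q = 48.688 × 1 = 48.688 kPa
q_ult = 228.42 + 48.688 = 277.11 kPa.

q_ult ≈ 275 kPa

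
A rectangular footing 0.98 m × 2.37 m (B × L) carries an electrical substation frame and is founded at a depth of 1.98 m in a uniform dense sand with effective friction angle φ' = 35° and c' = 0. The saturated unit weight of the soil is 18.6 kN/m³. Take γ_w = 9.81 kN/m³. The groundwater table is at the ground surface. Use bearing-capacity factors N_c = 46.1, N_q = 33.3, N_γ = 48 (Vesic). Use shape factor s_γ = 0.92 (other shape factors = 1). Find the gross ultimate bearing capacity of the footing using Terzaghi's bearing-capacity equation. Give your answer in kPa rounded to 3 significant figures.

Water table at ground surface, so effective unit weight γ' = 18.6 − 9.81 = 8.79 kN/m³ is used throughout; overburden q = 8.79 × 1.98 = 17.404 kPa; the same γ' applies in the ½γBN_γ term.
Surcharge term q·N_q = 17.404 × 33.3 = 579.56 kPa; self-weight term 0.5·γ·B·N_γ·s_γ = 0.5 × 8.79 × 0.98 × 48 × 0.92 = 190.2 kPa.
q_ult = 579.56 + 190.2 = 769.76 kPa.

q_ult ≈ 770 kPa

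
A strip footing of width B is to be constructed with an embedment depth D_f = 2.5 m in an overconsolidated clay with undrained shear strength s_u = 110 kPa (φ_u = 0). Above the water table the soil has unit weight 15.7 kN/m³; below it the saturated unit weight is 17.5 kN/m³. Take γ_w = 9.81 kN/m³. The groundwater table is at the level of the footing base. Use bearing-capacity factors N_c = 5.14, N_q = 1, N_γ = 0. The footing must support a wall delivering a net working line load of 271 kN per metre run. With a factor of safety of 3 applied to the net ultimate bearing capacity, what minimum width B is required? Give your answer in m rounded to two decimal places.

B = 1.44 m

q = γ·D_f = 15.7 × 2.5 = 39.25 kPa.
c·N_c = 110 × 5.14 = 565.4 kPa
q·N_q = 39.25 × 1 = 39.25 kPa
q_ult = 565.4 + 39.25 = 604.65 kPa.
For φ = 0 the ½γBN_γ term vanishes, so q_ult is independent of B. q_net = 604.65 − 39.25 = 565.4 kPa; q_all(net) = 565.4/3 = 188.47 kPa.
Required width B = w / q_all(net) = 271 / 188.47 = 1.438 m.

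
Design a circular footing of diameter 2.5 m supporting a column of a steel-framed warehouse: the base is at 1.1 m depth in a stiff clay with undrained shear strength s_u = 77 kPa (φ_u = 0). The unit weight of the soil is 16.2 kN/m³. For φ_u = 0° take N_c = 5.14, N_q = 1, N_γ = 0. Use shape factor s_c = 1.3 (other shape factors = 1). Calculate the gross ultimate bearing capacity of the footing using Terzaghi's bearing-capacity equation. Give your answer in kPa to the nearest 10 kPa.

Effective surcharge at the founding depth q = γ·D_f = 16.2 × 1.1 = 17.82 kPa.
q_ult = c·N_c·s_c + q·N_q
     = 77 × 5.14 × 1.3 + 17.82 × 1
     = 514.51 + 17.82 = 532.33 kPa.

q_ult ≈ 530 kPa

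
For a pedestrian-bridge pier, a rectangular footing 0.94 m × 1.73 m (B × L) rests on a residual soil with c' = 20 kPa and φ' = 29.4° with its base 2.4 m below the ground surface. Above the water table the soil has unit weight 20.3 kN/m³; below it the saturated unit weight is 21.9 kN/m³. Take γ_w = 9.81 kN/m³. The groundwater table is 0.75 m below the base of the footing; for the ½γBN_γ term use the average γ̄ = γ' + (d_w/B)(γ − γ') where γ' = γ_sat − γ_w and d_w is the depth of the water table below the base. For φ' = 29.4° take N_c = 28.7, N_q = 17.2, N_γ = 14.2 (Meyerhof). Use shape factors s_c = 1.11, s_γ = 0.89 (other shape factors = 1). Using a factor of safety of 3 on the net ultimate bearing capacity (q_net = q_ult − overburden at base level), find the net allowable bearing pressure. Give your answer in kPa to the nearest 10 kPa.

Effective surcharge at the founding depth q = γ·D_f = 20.3 × 2.4 = 48.72 kPa.
With d_w = 0.75 m < B, γ̄ = 12.09 + (0.75/0.94) × (20.3 − 12.09) = 18.641 kN/m³.
q_ult = c·N_c·s_c + q·N_q + 0.5·γ·B·N_γ·s_γ
     = 20 × 28.7 × 1.11 + 48.72 × 17.2 + 0.5 × 18.641 × 0.94 × 14.2 × 0.89
     = 637.14 + 837.98 + 110.72 = 1585.8 kPa.
q_net = 1585.8 − 48.72 = 1537.1 kPa.
q_all(net) = 1537.1 / 3 = 512.38 kPa.

q_all(net) ≈ 510 kPa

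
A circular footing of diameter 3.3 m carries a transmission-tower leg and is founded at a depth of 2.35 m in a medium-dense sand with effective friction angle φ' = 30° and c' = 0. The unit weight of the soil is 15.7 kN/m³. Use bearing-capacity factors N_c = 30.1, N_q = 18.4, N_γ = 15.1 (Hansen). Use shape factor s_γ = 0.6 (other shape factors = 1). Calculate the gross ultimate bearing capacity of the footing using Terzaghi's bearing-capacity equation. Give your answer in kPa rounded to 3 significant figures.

q = γ·D_f = 15.7 × 2.35 = 36.895 kPa.
q·N_q = 36.895 × 18.4 = 678.87 kPa
0.5·γ·B·N_γ·s_γ = 0.5 × 15.7 × 3.3 × 15.1 × 0.6 = 234.7 kPa
q_ult = 678.87 + 234.7 = 913.57 kPa.

q_ult ≈ 914 kPa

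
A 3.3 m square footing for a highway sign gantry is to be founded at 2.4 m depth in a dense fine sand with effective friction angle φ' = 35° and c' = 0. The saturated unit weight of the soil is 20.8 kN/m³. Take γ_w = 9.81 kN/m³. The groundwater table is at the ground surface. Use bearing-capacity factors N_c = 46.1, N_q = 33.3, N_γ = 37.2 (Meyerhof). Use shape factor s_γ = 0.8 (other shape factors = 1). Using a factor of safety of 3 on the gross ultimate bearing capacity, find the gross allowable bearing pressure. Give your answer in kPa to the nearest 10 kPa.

q_all ≈ 470 kPa

Water table at ground surface, so effective unit weight γ' = 20.8 − 9.81 = 10.99 kN/m³ is used throughout; overburden q = 10.99 × 2.4 = 26.376 kPa; the same γ' applies in the ½γBN_γ term.
Surcharge term q·N_q = 26.376 × 33.3 = 878.32 kPa; self-weight term 0.5·γ·B·N_γ·s_γ = 0.5 × 10.99 × 3.3 × 37.2 × 0.8 = 539.65 kPa.
q_ult = 878.32 + 539.65 = 1418 kPa.
q_all = 1418 / 3 = 472.66 kPa.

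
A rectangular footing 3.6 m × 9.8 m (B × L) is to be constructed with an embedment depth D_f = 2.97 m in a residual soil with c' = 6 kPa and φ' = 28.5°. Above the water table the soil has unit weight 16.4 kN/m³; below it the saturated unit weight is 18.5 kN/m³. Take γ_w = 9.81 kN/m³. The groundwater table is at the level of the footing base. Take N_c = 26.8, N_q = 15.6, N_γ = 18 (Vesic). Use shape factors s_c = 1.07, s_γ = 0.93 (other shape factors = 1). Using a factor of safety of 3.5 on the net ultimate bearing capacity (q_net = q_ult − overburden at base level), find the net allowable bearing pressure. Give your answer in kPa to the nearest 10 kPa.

Overburden at base level: q = 16.4 × 2.97 = 48.708 kPa.
Below the base the soil is submerged, so the ½γBN_γ term uses γ' = 18.5 − 9.81 = 8.69 kN/m³.
Cohesion term c·N_c·s_c = 6 × 26.8 × 1.07 = 172.06 kPa; surcharge term q·N_q = 48.708 × 15.6 = 759.84 kPa; self-weight term 0.5·γ·B·N_γ·s_γ = 0.5 × 8.69 × 3.6 × 18 × 0.93 = 261.85 kPa.
q_ult = 172.06 + 759.84 + 261.85 = 1193.7 kPa.
q_net = 1193.7 − 48.708 = 1145 kPa.
q_all(net) = 1145 / 3.5 = 327.15 kPa.

q_all(net) ≈ 330 kPa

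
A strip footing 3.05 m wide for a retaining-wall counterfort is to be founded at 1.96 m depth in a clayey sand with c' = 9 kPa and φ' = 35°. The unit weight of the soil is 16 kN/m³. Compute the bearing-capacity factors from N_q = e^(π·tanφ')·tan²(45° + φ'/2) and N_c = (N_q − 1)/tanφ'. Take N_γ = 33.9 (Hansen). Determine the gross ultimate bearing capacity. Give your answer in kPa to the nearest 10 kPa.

q_ult ≈ 2290 kPa

tan35° = 0.7002, so N_q = e^(π×0.7002)·tan²(62.5°) = 9.023 × 3.69 = 33.3.
N_c = (33.3 − 1)/tan35° = 46.12.
Overburden at base level: q = 16 × 1.96 = 31.36 kPa.
Cohesion term c·N_c = 9 × 46.124 = 415.11 kPa; surcharge term q·N_q = 31.36 × 33.296 = 1044.2 kPa; self-weight term 0.5·γ·B·N_γ = 0.5 × 16 × 3.05 × 33.9 = 827.16 kPa.
q_ult = 415.11 + 1044.2 + 827.16 = 2286.4 kPa.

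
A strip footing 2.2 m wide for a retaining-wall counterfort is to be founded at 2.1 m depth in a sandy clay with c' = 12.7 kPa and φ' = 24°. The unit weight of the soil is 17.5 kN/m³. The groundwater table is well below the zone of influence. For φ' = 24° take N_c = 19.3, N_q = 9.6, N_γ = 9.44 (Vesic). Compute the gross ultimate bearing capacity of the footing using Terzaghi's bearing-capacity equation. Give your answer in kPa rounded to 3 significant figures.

q = γ·D_f = 17.5 × 2.1 = 36.75 kPa.
c·N_c = 12.7 × 19.3 = 245.11 kPa
q·N_q = 36.75 × 9.6 = 352.8 kPa
0.5·γ·B·N_γ = 0.5 × 17.5 × 2.2 × 9.44 = 181.72 kPa
q_ult = 245.11 + 352.8 + 181.72 = 779.63 kPa.

q_ult ≈ 780 kPa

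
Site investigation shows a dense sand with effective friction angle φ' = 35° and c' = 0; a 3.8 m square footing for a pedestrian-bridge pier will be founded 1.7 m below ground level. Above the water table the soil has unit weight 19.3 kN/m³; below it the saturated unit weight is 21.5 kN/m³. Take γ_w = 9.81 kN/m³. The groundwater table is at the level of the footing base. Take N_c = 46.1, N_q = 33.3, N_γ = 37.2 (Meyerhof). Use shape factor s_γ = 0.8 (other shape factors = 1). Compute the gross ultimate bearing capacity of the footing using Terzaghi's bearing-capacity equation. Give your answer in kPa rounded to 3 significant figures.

q = γ·D_f = 19.3 × 1.7 = 32.81 kPa.
For the ½γBN_γ term take γ' = 21.5 − 9.81 = 11.69 kN/m³ (soil below base is submerged).
q·N_q = 32.81 × 33.3 = 1092.6 kPa
0.5·γ·B·N_γ·s_γ = 0.5 × 11.69 × 3.8 × 37.2 × 0.8 = 661 kPa
q_ult = 1092.6 + 661 = 1753.6 kPa.

q_ult ≈ 1750 kPa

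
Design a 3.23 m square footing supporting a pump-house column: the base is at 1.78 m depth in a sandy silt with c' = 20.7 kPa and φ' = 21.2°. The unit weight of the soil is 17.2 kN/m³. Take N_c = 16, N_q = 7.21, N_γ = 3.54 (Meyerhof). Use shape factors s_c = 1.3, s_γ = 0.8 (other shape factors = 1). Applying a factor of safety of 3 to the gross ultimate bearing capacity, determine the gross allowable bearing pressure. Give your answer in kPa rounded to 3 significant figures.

q_all ≈ 243 kPa

Overburden at base level: q = 17.2 × 1.78 = 30.616 kPa.
Cohesion term c·N_c·s_c = 20.7 × 16 × 1.3 = 430.56 kPa; surcharge term q·N_q = 30.616 × 7.21 = 220.74 kPa; self-weight term 0.5·γ·B·N_γ·s_γ = 0.5 × 17.2 × 3.23 × 3.54 × 0.8 = 78.667 kPa.
q_ult = 430.56 + 220.74 + 78.667 = 729.97 kPa.
q_all = q_ult / FS = 729.97 / 3 = 243.32 kPa.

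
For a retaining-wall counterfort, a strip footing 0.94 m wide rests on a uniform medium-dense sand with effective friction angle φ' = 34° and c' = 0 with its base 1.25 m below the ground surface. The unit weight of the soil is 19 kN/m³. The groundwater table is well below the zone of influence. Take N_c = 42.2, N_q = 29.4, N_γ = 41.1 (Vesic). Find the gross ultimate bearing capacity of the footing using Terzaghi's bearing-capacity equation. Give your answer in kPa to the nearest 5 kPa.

Overburden at base level: q = 19 × 1.25 = 23.75 kPa.
Surcharge term q·N_q = 23.75 × 29.4 = 698.25 kPa; self-weight term 0.5·γ·B·N_γ = 0.5 × 19 × 0.94 × 41.1 = 367.02 kPa.
q_ult = 698.25 + 367.02 = 1065.3 kPa.

q_ult ≈ 1065 kPa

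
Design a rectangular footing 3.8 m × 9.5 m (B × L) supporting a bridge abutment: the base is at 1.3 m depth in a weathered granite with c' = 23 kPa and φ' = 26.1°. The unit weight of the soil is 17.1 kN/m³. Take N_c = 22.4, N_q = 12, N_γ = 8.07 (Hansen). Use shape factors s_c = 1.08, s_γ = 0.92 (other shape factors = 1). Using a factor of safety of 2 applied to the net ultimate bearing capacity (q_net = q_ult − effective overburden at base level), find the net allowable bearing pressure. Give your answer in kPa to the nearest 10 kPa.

Overburden at base level: q = 17.1 × 1.3 = 22.23 kPa.
Cohesion term c·N_c·s_c = 23 × 22.4 × 1.08 = 556.42 kPa; surcharge term q·N_q = 22.23 × 12 = 266.76 kPa; self-weight term 0.5·γ·B·N_γ·s_γ = 0.5 × 17.1 × 3.8 × 8.07 × 0.92 = 241.22 kPa.
q_ult = 556.42 + 266.76 + 241.22 = 1064.4 kPa.
Net ultimate: q_net = 1064.4 − 22.23 = 1042.2 kPa.
q_all(net) = 1042.2 / 2 = 521.08 kPa.

q_all(net) ≈ 520 kPa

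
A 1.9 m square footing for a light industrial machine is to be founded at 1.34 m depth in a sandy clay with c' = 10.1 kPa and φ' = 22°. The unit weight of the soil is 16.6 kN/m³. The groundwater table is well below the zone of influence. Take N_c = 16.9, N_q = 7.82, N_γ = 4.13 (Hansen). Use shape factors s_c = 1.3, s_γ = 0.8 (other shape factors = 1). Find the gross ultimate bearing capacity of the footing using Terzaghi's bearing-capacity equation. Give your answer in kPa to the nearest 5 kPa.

Effective surcharge at the founding depth q = γ·D_f = 16.6 × 1.34 = 22.244 kPa.
q_ult = c·N_c·s_c + q·N_q + 0.5·γ·B·N_γ·s_γ
     = 10.1 × 16.9 × 1.3 + 22.244 × 7.82 + 0.5 × 16.6 × 1.9 × 4.13 × 0.8
     = 221.9 + 173.95 + 52.104 = 447.95 kPa.

q_ult ≈ 450 kPa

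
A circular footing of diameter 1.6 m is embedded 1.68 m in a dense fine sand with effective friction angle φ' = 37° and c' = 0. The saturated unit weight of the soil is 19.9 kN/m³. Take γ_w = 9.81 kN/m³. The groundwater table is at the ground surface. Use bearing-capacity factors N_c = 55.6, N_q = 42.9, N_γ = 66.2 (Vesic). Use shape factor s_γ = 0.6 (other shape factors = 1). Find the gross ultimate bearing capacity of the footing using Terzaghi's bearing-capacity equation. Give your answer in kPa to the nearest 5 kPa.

Water table at ground surface, so effective unit weight γ' = 19.9 − 9.81 = 10.09 kN/m³ is used throughout; overburden q = 10.09 × 1.68 = 16.951 kPa; the same γ' applies in the ½γBN_γ term.
Surcharge term q·N_q = 16.951 × 42.9 = 727.21 kPa; self-weight term 0.5·γ·B·N_γ·s_γ = 0.5 × 10.09 × 1.6 × 66.2 × 0.6 = 320.62 kPa.
q_ult = 727.21 + 320.62 = 1047.8 kPa.

q_ult ≈ 1050 kPa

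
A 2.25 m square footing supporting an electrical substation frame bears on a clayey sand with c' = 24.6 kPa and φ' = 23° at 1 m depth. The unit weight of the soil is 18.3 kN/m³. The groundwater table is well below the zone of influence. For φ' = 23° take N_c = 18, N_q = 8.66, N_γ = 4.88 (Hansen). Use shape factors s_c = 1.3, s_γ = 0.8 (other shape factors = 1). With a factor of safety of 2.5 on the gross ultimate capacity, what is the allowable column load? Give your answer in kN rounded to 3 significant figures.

P_all ≈ 1650 kN

Overburden at base level: q = 18.3 × 1 = 18.3 kPa.
Cohesion term c·N_c·s_c = 24.6 × 18 × 1.3 = 575.64 kPa; surcharge term q·N_q = 18.3 × 8.66 = 158.48 kPa; self-weight term 0.5·γ·B·N_γ·s_γ = 0.5 × 18.3 × 2.25 × 4.88 × 0.8 = 80.374 kPa.
q_ult = 575.64 + 158.48 + 80.374 = 814.49 kPa.
Gross allowable pressure q_all = 814.49 / 2.5 = 325.8 kPa.
Footing area = 5.0625 m², so allowable column load = 325.8 × 5.0625 = 1649.3 kN.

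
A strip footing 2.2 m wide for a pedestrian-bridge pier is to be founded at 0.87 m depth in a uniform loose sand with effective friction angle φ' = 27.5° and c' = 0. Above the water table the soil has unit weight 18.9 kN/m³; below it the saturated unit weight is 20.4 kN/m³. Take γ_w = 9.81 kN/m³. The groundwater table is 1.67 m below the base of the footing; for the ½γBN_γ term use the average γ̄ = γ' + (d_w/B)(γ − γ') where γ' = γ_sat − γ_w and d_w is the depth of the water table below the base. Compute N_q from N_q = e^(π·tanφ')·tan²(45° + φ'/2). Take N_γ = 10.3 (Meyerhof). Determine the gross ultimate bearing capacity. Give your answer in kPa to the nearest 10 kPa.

tan27.5° = 0.5206, so N_q = e^(π×0.5206)·tan²(58.75°) = 5.132 × 2.716 = 13.94.
Overburden at base level: q = 18.9 × 0.87 = 16.443 kPa.
The water table is 1.67 m below the base (< B = 2.2 m), so the ½γBN_γ term uses γ̄ = γ' + (d_w/B)(γ − γ') = 10.59 + (1.67/2.2)(18.9 − 10.59) = 16.898 kN/m³.
Surcharge term q·N_q = 16.443 × 13.936 = 229.15 kPa; self-weight term 0.5·γ·B·N_γ = 0.5 × 16.898 × 2.2 × 10.3 = 191.45 kPa.
q_ult = 229.15 + 191.45 = 420.6 kPa.

q_ult ≈ 420 kPa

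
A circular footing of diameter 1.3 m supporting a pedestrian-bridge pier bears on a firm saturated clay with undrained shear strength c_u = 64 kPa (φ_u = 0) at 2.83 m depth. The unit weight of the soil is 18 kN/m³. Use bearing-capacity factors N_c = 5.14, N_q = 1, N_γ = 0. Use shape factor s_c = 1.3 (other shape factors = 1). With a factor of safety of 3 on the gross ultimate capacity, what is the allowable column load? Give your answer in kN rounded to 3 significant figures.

P_all ≈ 212 kN

Overburden at base level: q = 18 × 2.83 = 50.94 kPa.
Cohesion term c·N_c·s_c = 64 × 5.14 × 1.3 = 427.65 kPa; surcharge term q·N_q = 50.94 × 1 = 50.94 kPa.
q_ult = 427.65 + 50.94 = 478.59 kPa.
Gross allowable pressure q_all = 478.59 / 3 = 159.53 kPa.
Footing area = 1.3273 m², so allowable column load = 159.53 × 1.3273 = 211.74 kN.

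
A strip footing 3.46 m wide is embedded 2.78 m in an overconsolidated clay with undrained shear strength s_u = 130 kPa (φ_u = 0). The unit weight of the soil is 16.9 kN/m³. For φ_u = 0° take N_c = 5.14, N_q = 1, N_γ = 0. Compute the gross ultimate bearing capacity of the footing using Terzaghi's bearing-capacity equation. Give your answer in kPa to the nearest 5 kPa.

q_ult ≈ 715 kPa

Effective surcharge at the founding depth q = γ·D_f = 16.9 × 2.78 = 46.982 kPa.
q_ult = c·N_c + q·N_q
     = 130 × 5.14 + 46.982 × 1
     = 668.2 + 46.982 = 715.18 kPa.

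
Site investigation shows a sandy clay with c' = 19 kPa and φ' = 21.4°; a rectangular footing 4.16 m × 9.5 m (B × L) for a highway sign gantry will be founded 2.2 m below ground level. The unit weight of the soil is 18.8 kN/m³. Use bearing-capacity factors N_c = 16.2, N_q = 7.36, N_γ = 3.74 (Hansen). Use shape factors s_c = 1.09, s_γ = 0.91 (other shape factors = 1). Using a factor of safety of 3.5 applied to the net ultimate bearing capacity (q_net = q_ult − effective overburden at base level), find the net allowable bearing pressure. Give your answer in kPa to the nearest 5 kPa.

Effective surcharge at the founding depth q = γ·D_f = 18.8 × 2.2 = 41.36 kPa.
q_ult = c·N_c·s_c + q·N_q + 0.5·γ·B·N_γ·s_γ
     = 19 × 16.2 × 1.09 + 41.36 × 7.36 + 0.5 × 18.8 × 4.16 × 3.74 × 0.91
     = 335.5 + 304.41 + 133.09 = 773 kPa.
Net ultimate: q_net = 773 − 41.36 = 731.64 kPa.
q_all(net) = 731.64 / 3.5 = 209.04 kPa.

q_all(net) ≈ 210 kPa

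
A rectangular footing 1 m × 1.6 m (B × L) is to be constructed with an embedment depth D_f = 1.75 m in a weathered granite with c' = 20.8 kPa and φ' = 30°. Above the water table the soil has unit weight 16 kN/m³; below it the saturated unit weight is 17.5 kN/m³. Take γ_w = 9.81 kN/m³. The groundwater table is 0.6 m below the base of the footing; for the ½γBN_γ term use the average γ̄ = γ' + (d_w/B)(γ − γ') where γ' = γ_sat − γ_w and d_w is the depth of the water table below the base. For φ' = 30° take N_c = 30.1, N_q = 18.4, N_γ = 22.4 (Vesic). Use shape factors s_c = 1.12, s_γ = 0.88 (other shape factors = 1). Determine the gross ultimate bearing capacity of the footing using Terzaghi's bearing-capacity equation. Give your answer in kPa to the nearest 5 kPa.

q_ult ≈ 1340 kPa

q = γ·D_f = 16 × 1.75 = 28 kPa.
γ' = 7.69 kN/m³; averaging over the depth B below the base, γ̄ = γ' + (d_w/B)(γ − γ') = 12.676 kN/m³.
c·N_c·s_c = 20.8 × 30.1 × 1.12 = 701.21 kPa
q·N_q = 28 × 18.4 = 515.2 kPa
0.5·γ·B·N_γ·s_γ = 0.5 × 12.676 × 1 × 22.4 × 0.88 = 124.93 kPa
q_ult = 701.21 + 515.2 + 124.93 = 1341.3 kPa.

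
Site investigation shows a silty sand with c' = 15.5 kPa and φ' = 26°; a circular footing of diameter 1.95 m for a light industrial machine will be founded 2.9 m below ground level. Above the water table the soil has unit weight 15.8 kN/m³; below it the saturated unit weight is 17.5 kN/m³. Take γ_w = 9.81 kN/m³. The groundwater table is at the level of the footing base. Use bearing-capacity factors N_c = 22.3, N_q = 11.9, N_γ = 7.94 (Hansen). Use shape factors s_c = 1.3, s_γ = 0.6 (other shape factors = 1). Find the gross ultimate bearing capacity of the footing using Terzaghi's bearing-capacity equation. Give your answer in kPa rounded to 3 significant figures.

q = γ·D_f = 15.8 × 2.9 = 45.82 kPa.
For the ½γBN_γ term take γ' = 17.5 − 9.81 = 7.69 kN/m³ (soil below base is submerged).
c·N_c·s_c = 15.5 × 22.3 × 1.3 = 449.35 kPa
q·N_q = 45.82 × 11.9 = 545.26 kPa
0.5·γ·B·N_γ·s_γ = 0.5 × 7.69 × 1.95 × 7.94 × 0.6 = 35.719 kPa
q_ult = 449.35 + 545.26 + 35.719 = 1030.3 kPa.

q_ult ≈ 1030 kPa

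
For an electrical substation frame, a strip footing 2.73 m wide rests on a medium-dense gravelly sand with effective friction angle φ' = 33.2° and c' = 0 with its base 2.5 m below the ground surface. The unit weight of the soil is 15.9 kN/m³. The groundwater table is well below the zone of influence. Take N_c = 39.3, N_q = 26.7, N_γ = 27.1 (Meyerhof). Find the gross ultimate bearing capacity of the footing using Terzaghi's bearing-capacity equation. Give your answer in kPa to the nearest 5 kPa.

q = γ·D_f = 15.9 × 2.5 = 39.75 kPa.
q·N_q = 39.75 × 26.7 = 1061.3 kPa
0.5·γ·B·N_γ = 0.5 × 15.9 × 2.73 × 27.1 = 588.16 kPa
q_ult = 1061.3 + 588.16 = 1649.5 kPa.

q_ult ≈ 1650 kPa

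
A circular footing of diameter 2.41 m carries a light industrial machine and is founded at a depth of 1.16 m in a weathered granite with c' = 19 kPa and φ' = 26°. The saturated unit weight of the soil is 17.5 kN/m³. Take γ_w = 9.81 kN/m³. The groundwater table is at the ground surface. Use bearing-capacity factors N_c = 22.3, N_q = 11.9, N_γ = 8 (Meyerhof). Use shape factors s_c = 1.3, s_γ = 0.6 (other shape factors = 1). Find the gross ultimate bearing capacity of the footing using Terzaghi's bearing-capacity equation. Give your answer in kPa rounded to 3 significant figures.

q_ult ≈ 701 kPa

γ' = 17.5 − 9.81 = 7.69 kN/m³ (submerged throughout). q = 7.69 × 1.16 = 8.9204 kPa; the same γ' applies in the ½γBN_γ term.
c·N_c·s_c = 19 × 22.3 × 1.3 = 550.81 kPa
q·N_q = 8.9204 × 11.9 = 106.15 kPa
0.5·γ·B·N_γ·s_γ = 0.5 × 7.69 × 2.41 × 8 × 0.6 = 44.479 kPa
q_ult = 550.81 + 106.15 + 44.479 = 701.44 kPa.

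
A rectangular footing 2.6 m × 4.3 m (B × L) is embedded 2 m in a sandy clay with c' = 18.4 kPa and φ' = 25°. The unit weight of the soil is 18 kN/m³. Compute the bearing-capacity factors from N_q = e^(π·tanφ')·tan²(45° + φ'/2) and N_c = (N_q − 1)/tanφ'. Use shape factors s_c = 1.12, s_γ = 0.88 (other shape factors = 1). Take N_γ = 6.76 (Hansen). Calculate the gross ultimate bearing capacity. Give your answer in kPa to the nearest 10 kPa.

tan25° = 0.4663, so N_q = e^(π×0.4663)·tan²(57.5°) = 4.327 × 2.464 = 10.66.
N_c = (10.66 − 1)/tan25° = 20.72.
Overburden at base level: q = 18 × 2 = 36 kPa.
Cohesion term c·N_c·s_c = 18.4 × 20.721 × 1.12 = 427.01 kPa; surcharge term q·N_q = 36 × 10.662 = 383.84 kPa; self-weight term 0.5·γ·B·N_γ·s_γ = 0.5 × 18 × 2.6 × 6.76 × 0.88 = 139.2 kPa.
q_ult = 427.01 + 383.84 + 139.2 = 950.05 kPa.

q_ult ≈ 950 kPa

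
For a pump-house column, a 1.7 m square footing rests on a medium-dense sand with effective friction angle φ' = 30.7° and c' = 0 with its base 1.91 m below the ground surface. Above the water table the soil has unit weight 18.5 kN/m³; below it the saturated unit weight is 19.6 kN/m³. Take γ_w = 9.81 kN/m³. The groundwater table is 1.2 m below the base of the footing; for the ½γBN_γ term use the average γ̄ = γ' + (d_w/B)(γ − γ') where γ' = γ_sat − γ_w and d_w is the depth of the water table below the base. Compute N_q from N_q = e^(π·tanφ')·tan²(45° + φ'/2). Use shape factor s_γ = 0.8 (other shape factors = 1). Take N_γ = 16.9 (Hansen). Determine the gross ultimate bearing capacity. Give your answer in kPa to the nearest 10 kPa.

q_ult ≈ 890 kPa

tan30.7° = 0.5938, so N_q = e^(π×0.5938)·tan²(60.35°) = 6.458 × 3.086 = 19.93.
q = γ·D_f = 18.5 × 1.91 = 35.335 kPa.
γ' = 9.79 kN/m³; averaging over the depth B below the base, γ̄ = γ' + (d_w/B)(γ − γ') = 15.938 kN/m³.
q·N_q = 35.335 × 19.931 = 704.26 kPa
0.5·γ·B·N_γ·s_γ = 0.5 × 15.938 × 1.7 × 16.9 × 0.8 = 183.16 kPa
q_ult = 704.26 + 183.16 = 887.42 kPa.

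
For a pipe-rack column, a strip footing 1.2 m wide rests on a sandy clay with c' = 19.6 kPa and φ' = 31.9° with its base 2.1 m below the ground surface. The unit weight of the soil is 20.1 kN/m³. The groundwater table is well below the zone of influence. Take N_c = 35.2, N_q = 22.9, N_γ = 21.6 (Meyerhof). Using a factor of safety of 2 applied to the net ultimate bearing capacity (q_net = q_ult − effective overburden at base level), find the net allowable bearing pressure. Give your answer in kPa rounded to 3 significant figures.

q_all(net) ≈ 937 kPa

Overburden at base level: q = 20.1 × 2.1 = 42.21 kPa.
Cohesion term c·N_c = 19.6 × 35.2 = 689.92 kPa; surcharge term q·N_q = 42.21 × 22.9 = 966.61 kPa; self-weight term 0.5·γ·B·N_γ = 0.5 × 20.1 × 1.2 × 21.6 = 260.5 kPa.
q_ult = 689.92 + 966.61 + 260.5 = 1917 kPa.
Net ultimate: q_net = 1917 − 42.21 = 1874.8 kPa.
q_all(net) = 1874.8 / 2 = 937.41 kPa.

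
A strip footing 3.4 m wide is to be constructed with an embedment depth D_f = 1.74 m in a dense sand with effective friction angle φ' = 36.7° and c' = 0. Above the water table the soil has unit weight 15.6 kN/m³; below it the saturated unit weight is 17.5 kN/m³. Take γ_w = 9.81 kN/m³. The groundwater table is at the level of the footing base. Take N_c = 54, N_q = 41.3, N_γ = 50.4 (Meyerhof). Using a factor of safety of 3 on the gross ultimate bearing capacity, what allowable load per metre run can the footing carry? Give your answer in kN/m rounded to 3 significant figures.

Effective surcharge at the founding depth q = γ·D_f = 15.6 × 1.74 = 27.144 kPa.
The water table coincides with the base, so in the self-weight term γ → γ' = 7.69 kN/m³.
q_ult = q·N_q + 0.5·γ·B·N_γ
     = 27.144 × 41.3 + 0.5 × 7.69 × 3.4 × 50.4
     = 1121 + 658.88 = 1779.9 kPa.
Gross allowable pressure q_all = 1779.9 / 3 = 593.31 kPa.
Allowable wall load = q_all × B = 593.31 × 3.4 = 2017.2 kN per metre run.

≈ 2020 kN/m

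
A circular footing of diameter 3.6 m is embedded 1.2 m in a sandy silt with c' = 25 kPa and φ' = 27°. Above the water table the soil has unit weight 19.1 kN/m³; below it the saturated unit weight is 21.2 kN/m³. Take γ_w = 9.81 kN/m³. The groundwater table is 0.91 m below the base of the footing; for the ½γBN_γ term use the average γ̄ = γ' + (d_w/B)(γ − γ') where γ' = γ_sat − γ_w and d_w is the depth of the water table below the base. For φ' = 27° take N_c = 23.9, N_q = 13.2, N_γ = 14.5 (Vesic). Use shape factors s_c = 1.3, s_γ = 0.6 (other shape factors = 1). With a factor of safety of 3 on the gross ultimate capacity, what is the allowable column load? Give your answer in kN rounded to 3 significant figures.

Effective surcharge at the founding depth q = γ·D_f = 19.1 × 1.2 = 22.92 kPa.
With d_w = 0.91 m < B, γ̄ = 11.39 + (0.91/3.6) × (19.1 − 11.39) = 13.339 kN/m³.
q_ult = c·N_c·s_c + q·N_q + 0.5·γ·B·N_γ·s_γ
     = 25 × 23.9 × 1.3 + 22.92 × 13.2 + 0.5 × 13.339 × 3.6 × 14.5 × 0.6
     = 776.75 + 302.54 + 208.89 = 1288.2 kPa.
Gross allowable pressure q_all = 1288.2 / 3 = 429.39 kPa.
Footing area = 10.1788 m², so allowable column load = 429.39 × 10.1788 = 4370.7 kN.

P_all ≈ 4370 kN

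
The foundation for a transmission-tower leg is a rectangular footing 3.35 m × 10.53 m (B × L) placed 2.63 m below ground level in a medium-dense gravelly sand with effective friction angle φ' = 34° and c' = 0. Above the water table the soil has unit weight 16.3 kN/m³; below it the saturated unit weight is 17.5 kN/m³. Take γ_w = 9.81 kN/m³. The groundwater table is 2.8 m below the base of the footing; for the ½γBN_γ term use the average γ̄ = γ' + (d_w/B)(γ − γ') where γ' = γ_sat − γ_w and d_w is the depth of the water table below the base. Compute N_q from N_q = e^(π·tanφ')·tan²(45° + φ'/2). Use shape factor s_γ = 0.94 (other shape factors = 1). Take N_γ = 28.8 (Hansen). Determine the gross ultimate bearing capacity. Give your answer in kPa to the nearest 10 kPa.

tan34° = 0.6745, so N_q = e^(π×0.6745)·tan²(62°) = 8.323 × 3.537 = 29.44.
Effective surcharge at the founding depth q = γ·D_f = 16.3 × 2.63 = 42.869 kPa.
With d_w = 2.8 m < B, γ̄ = 7.69 + (2.8/3.35) × (16.3 − 7.69) = 14.886 kN/m³.
q_ult = q·N_q + 0.5·γ·B·N_γ·s_γ
     = 42.869 × 29.44 + 0.5 × 14.886 × 3.35 × 28.8 × 0.94
     = 1262.1 + 675.03 = 1937.1 kPa.

q_ult ≈ 1940 kPa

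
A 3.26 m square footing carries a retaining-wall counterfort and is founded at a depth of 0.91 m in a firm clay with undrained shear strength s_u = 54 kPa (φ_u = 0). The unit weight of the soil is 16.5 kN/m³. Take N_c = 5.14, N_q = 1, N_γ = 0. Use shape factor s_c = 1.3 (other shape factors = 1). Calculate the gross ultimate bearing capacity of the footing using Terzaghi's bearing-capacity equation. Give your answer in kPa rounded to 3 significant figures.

q_ult ≈ 376 kPa

Overburden at base level: q = 16.5 × 0.91 = 15.015 kPa.
Cohesion term c·N_c·s_c = 54 × 5.14 × 1.3 = 360.83 kPa; surcharge term q·N_q = 15.015 × 1 = 15.015 kPa.
q_ult = 360.83 + 15.015 = 375.84 kPa.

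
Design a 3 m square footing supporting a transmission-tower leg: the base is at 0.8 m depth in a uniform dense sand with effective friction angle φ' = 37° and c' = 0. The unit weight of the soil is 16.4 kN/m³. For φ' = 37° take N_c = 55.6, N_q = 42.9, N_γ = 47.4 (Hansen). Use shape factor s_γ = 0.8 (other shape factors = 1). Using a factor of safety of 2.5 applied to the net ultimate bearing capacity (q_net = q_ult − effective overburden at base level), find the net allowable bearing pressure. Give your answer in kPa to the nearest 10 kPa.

q = γ·D_f = 16.4 × 0.8 = 13.12 kPa.
q·N_q = 13.12 × 42.9 = 562.85 kPa
0.5·γ·B·N_γ·s_γ = 0.5 × 16.4 × 3 × 47.4 × 0.8 = 932.83 kPa
q_ult = 562.85 + 932.83 = 1495.7 kPa.
Net ultimate: q_net = 1495.7 − 13.12 = 1482.6 kPa.
q_all(net) = 1482.6 / 2.5 = 593.02 kPa.

q_all(net) ≈ 590 kPa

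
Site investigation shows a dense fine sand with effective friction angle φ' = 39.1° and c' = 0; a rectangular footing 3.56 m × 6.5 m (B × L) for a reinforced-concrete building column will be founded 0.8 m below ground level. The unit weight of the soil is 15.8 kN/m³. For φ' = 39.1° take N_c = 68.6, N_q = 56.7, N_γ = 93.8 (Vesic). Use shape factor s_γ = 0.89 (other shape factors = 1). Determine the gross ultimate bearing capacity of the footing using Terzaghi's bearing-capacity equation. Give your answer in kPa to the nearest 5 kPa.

q_ult ≈ 3065 kPa

Effective surcharge at the founding depth q = γ·D_f = 15.8 × 0.8 = 12.64 kPa.
q_ult = q·N_q + 0.5·γ·B·N_γ·s_γ
     = 12.64 × 56.7 + 0.5 × 15.8 × 3.56 × 93.8 × 0.89
     = 716.69 + 2347.8 = 3064.5 kPa.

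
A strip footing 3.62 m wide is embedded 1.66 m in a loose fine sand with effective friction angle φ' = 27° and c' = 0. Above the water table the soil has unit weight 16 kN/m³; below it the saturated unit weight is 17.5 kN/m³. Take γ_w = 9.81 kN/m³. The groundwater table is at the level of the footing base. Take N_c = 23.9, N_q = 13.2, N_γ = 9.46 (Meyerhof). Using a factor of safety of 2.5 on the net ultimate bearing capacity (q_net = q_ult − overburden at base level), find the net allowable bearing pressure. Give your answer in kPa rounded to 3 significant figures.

Effective surcharge at the founding depth q = γ·D_f = 16 × 1.66 = 26.56 kPa.
The water table coincides with the base, so in the self-weight term γ → γ' = 7.69 kN/m³.
q_ult = q·N_q + 0.5·γ·B·N_γ
     = 26.56 × 13.2 + 0.5 × 7.69 × 3.62 × 9.46
     = 350.59 + 131.67 = 482.26 kPa.
q_net = 482.26 − 26.56 = 455.7 kPa.
q_all(net) = 455.7 / 2.5 = 182.28 kPa.

q_all(net) ≈ 182 kPa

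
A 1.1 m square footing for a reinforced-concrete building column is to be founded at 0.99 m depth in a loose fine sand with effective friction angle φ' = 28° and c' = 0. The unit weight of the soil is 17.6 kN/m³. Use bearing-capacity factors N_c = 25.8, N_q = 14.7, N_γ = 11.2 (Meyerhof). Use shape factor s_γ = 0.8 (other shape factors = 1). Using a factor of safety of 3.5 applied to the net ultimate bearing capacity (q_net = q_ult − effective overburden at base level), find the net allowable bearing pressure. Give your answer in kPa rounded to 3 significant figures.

Effective surcharge at the founding depth q = γ·D_f = 17.6 × 0.99 = 17.424 kPa.
q_ult = q·N_q + 0.5·γ·B·N_γ·s_γ
     = 17.424 × 14.7 + 0.5 × 17.6 × 1.1 × 11.2 × 0.8
     = 256.13 + 86.733 = 342.87 kPa.
Net ultimate: q_net = 342.87 − 17.424 = 325.44 kPa.
q_all(net) = 325.44 / 3.5 = 92.983 kPa.

q_all(net) ≈ 93 kPa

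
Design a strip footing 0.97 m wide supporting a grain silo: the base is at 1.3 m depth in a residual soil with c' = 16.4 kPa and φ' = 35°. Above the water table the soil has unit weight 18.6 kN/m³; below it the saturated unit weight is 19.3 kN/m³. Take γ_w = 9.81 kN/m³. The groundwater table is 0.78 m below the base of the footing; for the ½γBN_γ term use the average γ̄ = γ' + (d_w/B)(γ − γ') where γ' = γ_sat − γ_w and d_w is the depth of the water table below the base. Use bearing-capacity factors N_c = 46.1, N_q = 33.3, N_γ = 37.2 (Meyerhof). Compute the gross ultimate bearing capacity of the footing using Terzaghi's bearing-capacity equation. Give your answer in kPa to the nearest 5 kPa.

q_ult ≈ 1865 kPa

q = γ·D_f = 18.6 × 1.3 = 24.18 kPa.
γ' = 9.49 kN/m³; averaging over the depth B below the base, γ̄ = γ' + (d_w/B)(γ − γ') = 16.816 kN/m³.
c·N_c = 16.4 × 46.1 = 756.04 kPa
q·N_q = 24.18 × 33.3 = 805.19 kPa
0.5·γ·B·N_γ = 0.5 × 16.816 × 0.97 × 37.2 = 303.39 kPa
q_ult = 756.04 + 805.19 + 303.39 = 1864.6 kPa.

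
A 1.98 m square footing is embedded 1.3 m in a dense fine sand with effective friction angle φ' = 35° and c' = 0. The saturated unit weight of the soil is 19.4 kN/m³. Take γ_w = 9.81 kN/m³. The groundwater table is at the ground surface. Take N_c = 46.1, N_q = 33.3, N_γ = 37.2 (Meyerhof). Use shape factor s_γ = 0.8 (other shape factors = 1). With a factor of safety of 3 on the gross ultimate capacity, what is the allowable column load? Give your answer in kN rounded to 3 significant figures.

P_all ≈ 912 kN

With the water table at the surface the whole profile is submerged: γ' = 19.4 − 9.81 = 9.59 kN/m³, so q = γ'·D_f = 12.467 kPa; the same γ' applies in the ½γBN_γ term.
q_ult = q·N_q + 0.5·γ·B·N_γ·s_γ
     = 12.467 × 33.3 + 0.5 × 9.59 × 1.98 × 37.2 × 0.8
     = 415.15 + 282.54 = 697.7 kPa.
Gross allowable pressure q_all = 697.7 / 3 = 232.57 kPa.
Footing area = 3.9204 m², so allowable column load = 232.57 × 3.9204 = 911.75 kN.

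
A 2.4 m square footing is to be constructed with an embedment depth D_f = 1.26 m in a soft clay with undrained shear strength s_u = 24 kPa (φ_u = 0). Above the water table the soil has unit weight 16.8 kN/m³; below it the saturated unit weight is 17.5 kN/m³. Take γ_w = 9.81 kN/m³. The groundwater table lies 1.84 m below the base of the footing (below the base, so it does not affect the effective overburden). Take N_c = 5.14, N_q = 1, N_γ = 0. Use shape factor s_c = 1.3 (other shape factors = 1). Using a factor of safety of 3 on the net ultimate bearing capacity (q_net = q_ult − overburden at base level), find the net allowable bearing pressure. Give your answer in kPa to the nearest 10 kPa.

Overburden at base level: q = 16.8 × 1.26 = 21.168 kPa.
Cohesion term c·N_c·s_c = 24 × 5.14 × 1.3 = 160.37 kPa; surcharge term q·N_q = 21.168 × 1 = 21.168 kPa.
q_ult = 160.37 + 21.168 = 181.54 kPa.
q_net = 181.54 − 21.168 = 160.37 kPa.
q_all(net) = 160.37 / 3 = 53.456 kPa.

q_all(net) ≈ 50 kPa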